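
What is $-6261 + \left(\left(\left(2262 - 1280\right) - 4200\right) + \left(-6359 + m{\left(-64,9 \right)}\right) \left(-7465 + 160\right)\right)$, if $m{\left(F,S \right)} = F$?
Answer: $46910536$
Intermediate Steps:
$-6261 + \left(\left(\left(2262 - 1280\right) - 4200\right) + \left(-6359 + m{\left(-64,9 \right)}\right) \left(-7465 + 160\right)\right) = -6261 + \left(\left(\left(2262 - 1280\right) - 4200\right) + \left(-6359 - 64\right) \left(-7465 + 160\right)\right) = -6261 + \left(\left(982 - 4200\right) - -46920015\right) = -6261 + \left(-3218 + 46920015\right) = -6261 + 46916797 = 46910536$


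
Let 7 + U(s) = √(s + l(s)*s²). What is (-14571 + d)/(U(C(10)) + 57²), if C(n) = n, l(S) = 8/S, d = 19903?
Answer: 8643172/5255237 - 7998*√10/5255237 ≈ 1.6399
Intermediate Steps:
U(s) = -7 + 3*√s (U(s) = -7 + √(s + (8/s)*s²) = -7 + √(s + 8*s) = -7 + √(9*s) = -7 + 3*√s)
(-14571 + d)/(U(C(10)) + 57²) = (-14571 + 19903)/((-7 + 3*√10) + 57²) = 5332/((-7 + 3*√10) + 3249) = 5332/(3242 + 3*√10)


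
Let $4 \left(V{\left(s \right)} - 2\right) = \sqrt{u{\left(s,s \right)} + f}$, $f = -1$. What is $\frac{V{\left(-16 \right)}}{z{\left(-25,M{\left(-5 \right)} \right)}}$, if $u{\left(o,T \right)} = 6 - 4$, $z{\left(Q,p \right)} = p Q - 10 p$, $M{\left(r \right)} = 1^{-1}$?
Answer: $- \frac{9}{140} \approx -0.064286$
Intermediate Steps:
$M{\left(r \right)} = 1$
$z{\left(Q,p \right)} = - 10 p + Q p$ ($z{\left(Q,p \right)} = Q p - 10 p = - 10 p + Q p$)
$u{\left(o,T \right)} = 2$ ($u{\left(o,T \right)} = 6 - 4 = 2$)
$V{\left(s \right)} = \frac{9}{4}$ ($V{\left(s \right)} = 2 + \frac{\sqrt{2 - 1}}{4} = 2 + \frac{\sqrt{1}}{4} = 2 + \frac{1}{4} \cdot 1 = 2 + \frac{1}{4} = \frac{9}{4}$)
$\frac{V{\left(-16 \right)}}{z{\left(-25,M{\left(-5 \right)} \right)}} = \frac{9}{4 \cdot 1 \left(-10 - 25\right)} = \frac{9}{4 \cdot 1 \left(-35\right)} = \frac{9}{4 \left(-35\right)} = \frac{9}{4} \left(- \frac{1}{35}\right) = - \frac{9}{140}$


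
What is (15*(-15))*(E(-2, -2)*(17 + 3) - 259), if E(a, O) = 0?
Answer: 58275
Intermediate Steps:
(15*(-15))*(E(-2, -2)*(17 + 3) - 259) = (15*(-15))*(0*(17 + 3) - 259) = -225*(0*20 - 259) = -225*(0 - 259) = -225*(-259) = 58275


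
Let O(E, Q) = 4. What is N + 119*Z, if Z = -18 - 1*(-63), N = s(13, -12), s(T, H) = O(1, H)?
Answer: 5359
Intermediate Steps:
s(T, H) = 4
N = 4
Z = 45 (Z = -18 + 63 = 45)
N + 119*Z = 4 + 119*45 = 4 + 5355 = 5359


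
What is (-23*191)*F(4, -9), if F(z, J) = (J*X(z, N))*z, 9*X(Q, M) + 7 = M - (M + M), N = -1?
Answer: -105432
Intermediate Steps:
X(Q, M) = -7/9 - M/9 (X(Q, M) = -7/9 + (M - (M + M))/9 = -7/9 + (M - 2*M)/9 = -7/9 + (-M)/9 = -7/9 - M/9)
F(z, J) = -2*J*z/3 (F(z, J) = (J*(-7/9 - ⅑*(-1)))*z = (J*(-7/9 + ⅑))*z = (J*(-⅔))*z = (-2*J/3)*z = -2*J*z/3)
(-23*191)*F(4, -9) = (-23*191)*(-⅔*(-9)*4) = -4393*24 = -105432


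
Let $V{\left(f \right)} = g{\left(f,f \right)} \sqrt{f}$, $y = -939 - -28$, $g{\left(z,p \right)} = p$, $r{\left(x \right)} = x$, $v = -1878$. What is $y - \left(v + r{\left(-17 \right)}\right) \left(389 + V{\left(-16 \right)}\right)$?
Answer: $736244 - 121280 i \approx 7.3624 \cdot 10^{5} - 1.2128 \cdot 10^{5} i$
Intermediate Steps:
$y = -911$ ($y = -939 + 28 = -911$)
$V{\left(f \right)} = f^{\frac{3}{2}}$ ($V{\left(f \right)} = f \sqrt{f} = f^{\frac{3}{2}}$)
$y - \left(v + r{\left(-17 \right)}\right) \left(389 + V{\left(-16 \right)}\right) = -911 - \left(-1878 - 17\right) \left(389 + \left(-16\right)^{\frac{3}{2}}\right) = -911 - - 1895 \left(389 - 64 i\right) = -911 - \left(-737155 + 121280 i\right) = -911 + \left(737155 - 121280 i\right) = 736244 - 121280 i$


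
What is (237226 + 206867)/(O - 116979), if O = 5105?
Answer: -444093/111874 ≈ -3.9696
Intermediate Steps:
(237226 + 206867)/(O - 116979) = (237226 + 206867)/(5105 - 116979) = 444093/(-111874) = 444093*(-1/111874) = -444093/111874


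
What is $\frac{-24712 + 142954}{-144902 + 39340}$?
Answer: $- \frac{59121}{52781} \approx -1.1201$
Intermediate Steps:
$\frac{-24712 + 142954}{-144902 + 39340} = \frac{118242}{-105562} = 118242 \left(- \frac{1}{105562}\right) = - \frac{59121}{52781}$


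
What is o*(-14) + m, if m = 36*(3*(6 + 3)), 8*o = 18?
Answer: 1881/2 ≈ 940.50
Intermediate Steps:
o = 9/4 (o = (⅛)*18 = 9/4 ≈ 2.2500)
m = 972 (m = 36*(3*9) = 36*27 = 972)
o*(-14) + m = (9/4)*(-14) + 972 = -63/2 + 972 = 1881/2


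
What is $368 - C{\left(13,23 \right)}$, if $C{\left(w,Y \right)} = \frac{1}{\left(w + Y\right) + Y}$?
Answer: $\frac{21711}{59} \approx 367.98$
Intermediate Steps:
$C{\left(w,Y \right)} = \frac{1}{w + 2 Y}$ ($C{\left(w,Y \right)} = \frac{1}{\left(Y + w\right) + Y} = \frac{1}{w + 2 Y}$)
$368 - C{\left(13,23 \right)} = 368 - \frac{1}{13 + 2 \cdot 23} = 368 - \frac{1}{13 + 46} = 368 - \frac{1}{59} = \frac{21711}{59}$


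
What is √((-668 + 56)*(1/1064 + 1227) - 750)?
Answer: I*√53185486242/266 ≈ 866.99*I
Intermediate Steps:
√((-668 + 56)*(1/1064 + 1227) - 750) = √(-612*(1/1064 + 1227) - 750) = √(-612*1305529/1064 - 750) = √(-199745937/266 - 750) = √(-199945437/266) = I*√53185486242/266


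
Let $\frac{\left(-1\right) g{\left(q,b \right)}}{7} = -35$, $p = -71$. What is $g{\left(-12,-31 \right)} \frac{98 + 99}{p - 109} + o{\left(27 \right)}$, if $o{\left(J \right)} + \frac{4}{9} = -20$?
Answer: $- \frac{3463}{12} \approx -288.58$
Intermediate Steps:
$o{\left(J \right)} = - \frac{184}{9}$ ($o{\left(J \right)} = - \frac{4}{9} - 20 = - \frac{184}{9}$)
$g{\left(q,b \right)} = 245$ ($g{\left(q,b \right)} = \left(-7\right) \left(-35\right) = 245$)
$g{\left(-12,-31 \right)} \frac{98 + 99}{p - 109} + o{\left(27 \right)} = 245 \frac{98 + 99}{-71 - 109} - \frac{184}{9} = 245 \frac{197}{-180} - \frac{184}{9} = 245 \cdot 197 \left(- \frac{1}{180}\right) - \frac{184}{9} = 245 \left(- \frac{197}{180}\right) - \frac{184}{9} = - \frac{9653}{36} - \frac{184}{9} = - \frac{3463}{12}$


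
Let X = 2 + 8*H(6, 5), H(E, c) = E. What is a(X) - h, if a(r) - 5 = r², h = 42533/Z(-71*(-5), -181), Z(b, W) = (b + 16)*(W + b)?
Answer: 161665237/64554 ≈ 2504.3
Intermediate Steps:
Z(b, W) = (16 + b)*(W + b)
h = 42533/64554 (h = 42533/((-71*(-5))² + 16*(-181) + 16*(-71*(-5)) - (-12851)*(-5)) = 42533/(355² - 2896 + 16*355 - 181*355) = 42533/(126025 - 2896 + 5680 - 64255) = 42533/64554 ≈ 0.65887)
X = 50 (X = 2 + 8*6 = 2 + 48 = 50)
a(r) = 5 + r²
a(X) - h = (5 + 50²) - 1*42533/64554 = (5 + 2500) - 42533/64554 = 2505 - 42533/64554 = 161665237/64554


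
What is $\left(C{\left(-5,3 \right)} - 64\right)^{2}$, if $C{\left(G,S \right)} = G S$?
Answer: $6241$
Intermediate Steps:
$\left(C{\left(-5,3 \right)} - 64\right)^{2} = \left(\left(-5\right) 3 - 64\right)^{2} = \left(-15 - 64\right)^{2} = \left(-79\right)^{2} = 6241$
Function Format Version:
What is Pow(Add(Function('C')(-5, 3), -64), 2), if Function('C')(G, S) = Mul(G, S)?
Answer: 6241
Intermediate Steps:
Pow(Add(Function('C')(-5, 3), -64), 2) = Pow(Add(Mul(-5, 3), -64), 2) = Pow(Add(-15, -64), 2) = Pow(-79, 2) = 6241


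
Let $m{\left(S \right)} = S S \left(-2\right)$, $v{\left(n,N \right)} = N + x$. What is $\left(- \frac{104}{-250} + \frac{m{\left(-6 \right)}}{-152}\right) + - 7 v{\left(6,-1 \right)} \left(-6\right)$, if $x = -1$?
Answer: $- \frac{197387}{2375} \approx -83.11$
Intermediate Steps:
$v{\left(n,N \right)} = -1 + N$ ($v{\left(n,N \right)} = N - 1 = -1 + N$)
$m{\left(S \right)} = - 2 S^{2}$ ($m{\left(S \right)} = S^{2} \left(-2\right) = - 2 S^{2}$)
$\left(- \frac{104}{-250} + \frac{m{\left(-6 \right)}}{-152}\right) + - 7 v{\left(6,-1 \right)} \left(-6\right) = \left(- \frac{104}{-250} + \frac{\left(-2\right) \left(-6\right)^{2}}{-152}\right) + - 7 \left(-1 - 1\right) \left(-6\right) = \left(\left(-104\right) \left(- \frac{1}{250}\right) + \left(-2\right) 36 \left(- \frac{1}{152}\right)\right) + \left(-7\right) \left(-2\right) \left(-6\right) = \left(\frac{52}{125} - - \frac{9}{19}\right) + 14 \left(-6\right) = \left(\frac{52}{125} + \frac{9}{19}\right) - 84 = \frac{2113}{2375} - 84 = - \frac{197387}{2375}$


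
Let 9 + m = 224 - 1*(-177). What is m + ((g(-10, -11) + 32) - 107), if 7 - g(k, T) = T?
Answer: 335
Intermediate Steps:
g(k, T) = 7 - T
m = 392 (m = -9 + (224 - 1*(-177)) = -9 + (224 + 177) = -9 + 401 = 392)
m + ((g(-10, -11) + 32) - 107) = 392 + (((7 - 1*(-11)) + 32) - 107) = 392 + (((7 + 11) + 32) - 107) = 392 + ((18 + 32) - 107) = 392 + (50 - 107) = 392 - 57 = 335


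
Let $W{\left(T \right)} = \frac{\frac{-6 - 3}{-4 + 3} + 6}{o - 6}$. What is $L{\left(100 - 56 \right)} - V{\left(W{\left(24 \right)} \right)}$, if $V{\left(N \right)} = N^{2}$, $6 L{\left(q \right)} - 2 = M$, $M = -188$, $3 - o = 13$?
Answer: $- \frac{8161}{256} \approx -31.879$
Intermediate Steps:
$o = -10$ ($o = 3 - 13 = -10$)
$L{\left(q \right)} = -31$ ($L{\left(q \right)} = \frac{1}{3} + \frac{1}{6} \left(-188\right) = \frac{1}{3} - \frac{94}{3} = -31$)
$W{\left(T \right)} = - \frac{15}{16}$ ($W{\left(T \right)} = \frac{\frac{-6 - 3}{-4 + 3} + 6}{-10 - 6} = \frac{- \frac{9}{-1} + 6}{-16} = \left(\left(-9\right) \left(-1\right) + 6\right) \left(- \frac{1}{16}\right) = \left(9 + 6\right) \left(- \frac{1}{16}\right) = 15 \left(- \frac{1}{16}\right) = - \frac{15}{16}$)
$L{\left(100 - 56 \right)} - V{\left(W{\left(24 \right)} \right)} = -31 - \left(- \frac{15}{16}\right)^{2} = -31 - \frac{225}{256} = - \frac{8161}{256}$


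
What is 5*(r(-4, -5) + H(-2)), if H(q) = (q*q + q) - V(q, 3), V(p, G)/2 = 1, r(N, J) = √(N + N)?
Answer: 10*I*√2 ≈ 14.142*I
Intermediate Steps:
r(N, J) = √2*√N (r(N, J) = √(2*N) = √2*√N)
V(p, G) = 2 (V(p, G) = 2*1 = 2)
H(q) = -2 + q + q² (H(q) = (q*q + q) - 1*2 = (q² + q) - 2 = (q + q²) - 2 = -2 + q + q²)
5*(r(-4, -5) + H(-2)) = 5*(√2*√(-4) + (-2 - 2 + (-2)²)) = 5*(√2*(2*I) + (-2 - 2 + 4)) = 5*(2*I*√2 + 0) = 5*(2*I*√2) = 10*I*√2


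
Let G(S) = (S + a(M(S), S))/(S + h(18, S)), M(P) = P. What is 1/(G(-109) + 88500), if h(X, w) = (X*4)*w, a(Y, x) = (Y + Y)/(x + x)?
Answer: 7957/704194608 ≈ 1.1299e-5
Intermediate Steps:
a(Y, x) = Y/x (a(Y, x) = (2*Y)/((2*x)) = (2*Y)*(1/(2*x)) = Y/x)
h(X, w) = 4*X*w (h(X, w) = (4*X)*w = 4*X*w)
G(S) = (1 + S)/(73*S) (G(S) = (S + S/S)/(S + 4*18*S) = (S + 1)/(S + 72*S) = (1 + S)/((73*S)) = (1 + S)*(1/(73*S)) = (1 + S)/(73*S))
1/(G(-109) + 88500) = 1/((1/73)*(1 - 109)/(-109) + 88500) = 1/((1/73)*(-1/109)*(-108) + 88500) = 1/(108/7957 + 88500) = 1/(704194608/7957) = 7957/704194608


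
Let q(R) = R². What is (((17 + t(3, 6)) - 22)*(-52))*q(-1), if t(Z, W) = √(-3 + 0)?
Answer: 260 - 52*I*√3 ≈ 260.0 - 90.067*I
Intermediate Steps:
t(Z, W) = I*√3 (t(Z, W) = √(-3) = I*√3)
(((17 + t(3, 6)) - 22)*(-52))*q(-1) = (((17 + I*√3) - 22)*(-52))*(-1)² = ((-5 + I*√3)*(-52))*1 = (260 - 52*I*√3)*1 = 260 - 52*I*√3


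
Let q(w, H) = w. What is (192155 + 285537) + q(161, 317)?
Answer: 477853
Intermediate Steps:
(192155 + 285537) + q(161, 317) = (192155 + 285537) + 161 = 477692 + 161 = 477853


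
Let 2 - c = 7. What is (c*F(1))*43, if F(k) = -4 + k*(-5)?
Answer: 1935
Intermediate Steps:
c = -5 (c = 2 - 1*7 = 2 - 7 = -5)
F(k) = -4 - 5*k
(c*F(1))*43 = -5*(-4 - 5*1)*43 = -5*(-4 - 5)*43 = -5*(-9)*43 = 45*43 = 1935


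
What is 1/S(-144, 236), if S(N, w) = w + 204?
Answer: 1/440 ≈ 0.0022727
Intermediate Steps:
S(N, w) = 204 + w
1/S(-144, 236) = 1/(204 + 236) = 1/440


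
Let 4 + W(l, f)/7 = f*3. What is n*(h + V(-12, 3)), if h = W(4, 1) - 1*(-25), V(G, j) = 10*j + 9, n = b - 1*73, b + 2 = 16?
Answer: -3363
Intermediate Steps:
b = 14 (b = -2 + 16 = 14)
n = -59 (n = 14 - 1*73 = 14 - 73 = -59)
W(l, f) = -28 + 21*f (W(l, f) = -28 + 7*(f*3) = -28 + 7*(3*f) = -28 + 21*f)
V(G, j) = 9 + 10*j
h = 18 (h = (-28 + 21*1) - 1*(-25) = (-28 + 21) + 25 = -7 + 25 = 18)
n*(h + V(-12, 3)) = -59*(18 + (9 + 10*3)) = -59*(18 + (9 + 30)) = -59*(18 + 39) = -59*57 = -3363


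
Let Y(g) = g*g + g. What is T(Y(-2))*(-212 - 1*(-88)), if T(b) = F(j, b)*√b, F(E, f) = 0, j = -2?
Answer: 0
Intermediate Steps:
Y(g) = g + g² (Y(g) = g² + g = g + g²)
T(b) = 0 (T(b) = 0*√b = 0)
T(Y(-2))*(-212 - 1*(-88)) = 0*(-212 - 1*(-88)) = 0*(-212 + 88) = 0*(-124) = 0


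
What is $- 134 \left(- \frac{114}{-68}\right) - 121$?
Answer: $- \frac{5876}{17} \approx -345.65$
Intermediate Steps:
$- 134 \left(- \frac{114}{-68}\right) - 121 = - 134 \left(\left(-114\right) \left(- \frac{1}{68}\right)\right) - 121 = \left(-134\right) \frac{57}{34} - 121 = - \frac{3819}{17} - 121 = - \frac{5876}{17}$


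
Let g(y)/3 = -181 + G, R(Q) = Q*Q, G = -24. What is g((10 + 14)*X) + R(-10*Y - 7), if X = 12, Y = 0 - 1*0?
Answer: -566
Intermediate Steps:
Y = 0 (Y = 0 + 0 = 0)
R(Q) = Q²
g(y) = -615 (g(y) = 3*(-181 - 24) = 3*(-205) = -615)
g((10 + 14)*X) + R(-10*Y - 7) = -615 + (-10*0 - 7)² = -615 + (0 - 7)² = -615 + (-7)² = -615 + 49 = -566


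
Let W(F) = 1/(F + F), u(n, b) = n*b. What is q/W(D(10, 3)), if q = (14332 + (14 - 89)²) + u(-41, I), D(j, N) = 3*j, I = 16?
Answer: 1158060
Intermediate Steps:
u(n, b) = b*n
W(F) = 1/(2*F)
q = 19301 (q = (14332 + (14 - 89)²) + 16*(-41) = (14332 + (-75)²) - 656 = (14332 + 5625) - 656 = 19957 - 656 = 19301)
q/W(D(10, 3)) = 19301/((1/(2*((3*10))))) = 19301/(((½)/30)) = 19301/(((½)*(1/30))) = 19301/(1/60) = 19301*60 = 1158060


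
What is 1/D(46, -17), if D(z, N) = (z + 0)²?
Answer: 1/2116 ≈ 0.00047259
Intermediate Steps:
D(z, N) = z²
1/D(46, -17) = 1/(46²) = 1/2116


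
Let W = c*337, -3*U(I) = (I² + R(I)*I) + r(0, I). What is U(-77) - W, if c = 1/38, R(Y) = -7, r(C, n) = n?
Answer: -243869/114 ≈ -2139.2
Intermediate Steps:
c = 1/38 ≈ 0.026316
U(I) = 2*I - I²/3 (U(I) = -((I² - 7*I) + I)/3 = -(I² - 6*I)/3 = 2*I - I²/3)
W = 337/38 (W = (1/38)*337 = 337/38 ≈ 8.8684)
U(-77) - W = (⅓)*(-77)*(6 - 1*(-77)) - 1*337/38 = (⅓)*(-77)*(6 + 77) - 337/38 = (⅓)*(-77)*83 - 337/38 = -6391/3 - 337/38 = -243869/114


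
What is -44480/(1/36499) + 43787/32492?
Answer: -52749966552053/32492 ≈ -1.6235e+9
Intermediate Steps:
-44480/(1/36499) + 43787/32492 = -44480/1/36499 + 43787*(1/32492) = -44480*36499 + 43787/32492 = -1623475520 + 43787/32492 = -52749966552053/32492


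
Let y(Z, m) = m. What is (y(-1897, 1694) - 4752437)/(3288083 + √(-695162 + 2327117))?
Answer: -15620837295669/10811488182934 + 4750743*√1631955/10811488182934 ≈ -1.4443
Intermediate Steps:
(y(-1897, 1694) - 4752437)/(3288083 + √(-695162 + 2327117)) = (1694 - 4752437)/(3288083 + √(-695162 + 2327117)) = -4750743/(3288083 + √1631955)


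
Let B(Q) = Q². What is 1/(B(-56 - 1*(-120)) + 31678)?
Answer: 1/35774 ≈ 2.7953e-5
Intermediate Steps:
1/(B(-56 - 1*(-120)) + 31678) = 1/((-56 - 1*(-120))² + 31678) = 1/((-56 + 120)² + 31678) = 1/(64² + 31678) = 1/(4096 + 31678) = 1/35774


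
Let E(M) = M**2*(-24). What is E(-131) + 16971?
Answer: -394893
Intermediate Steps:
E(M) = -24*M**2
E(-131) + 16971 = -24*(-131)**2 + 16971 = -24*17161 + 16971 = -411864 + 16971 = -394893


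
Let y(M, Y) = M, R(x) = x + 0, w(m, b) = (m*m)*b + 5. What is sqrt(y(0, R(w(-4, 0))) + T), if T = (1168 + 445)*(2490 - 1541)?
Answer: sqrt(1530737) ≈ 1237.2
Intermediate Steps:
w(m, b) = 5 + b*m**2 (w(m, b) = m**2*b + 5 = b*m**2 + 5 = 5 + b*m**2)
T = 1530737 (T = 1613*949 = 1530737)
R(x) = x
sqrt(y(0, R(w(-4, 0))) + T) = sqrt(0 + 1530737) = sqrt(1530737)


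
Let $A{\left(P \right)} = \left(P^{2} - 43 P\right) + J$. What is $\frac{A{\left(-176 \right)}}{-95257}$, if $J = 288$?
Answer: $- \frac{38832}{95257} \approx -0.40766$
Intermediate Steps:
$A{\left(P \right)} = 288 + P^{2} - 43 P$ ($A{\left(P \right)} = \left(P^{2} - 43 P\right) + 288 = 288 + P^{2} - 43 P$)
$\frac{A{\left(-176 \right)}}{-95257} = \frac{288 + \left(-176\right)^{2} - -7568}{-95257} = \left(288 + 30976 + 7568\right) \left(- \frac{1}{95257}\right) = 38832 \left(- \frac{1}{95257}\right) = - \frac{38832}{95257}$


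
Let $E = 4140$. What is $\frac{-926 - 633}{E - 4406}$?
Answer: $\frac{1559}{266} \approx 5.8609$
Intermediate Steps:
$\frac{-926 - 633}{E - 4406} = \frac{-926 - 633}{4140 - 4406} = - \frac{1559}{-266} = \left(-1559\right) \left(- \frac{1}{266}\right) = \frac{1559}{266}$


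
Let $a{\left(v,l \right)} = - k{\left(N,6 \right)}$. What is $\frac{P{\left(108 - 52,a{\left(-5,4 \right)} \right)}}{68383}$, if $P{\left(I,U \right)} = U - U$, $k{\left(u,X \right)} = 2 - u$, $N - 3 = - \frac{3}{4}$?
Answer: $0$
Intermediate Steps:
$N = \frac{9}{4}$ ($N = 3 - \frac{3}{4} = \frac{9}{4} \approx 2.25$)
$a{\left(v,l \right)} = \frac{1}{4}$ ($a{\left(v,l \right)} = - (2 - \frac{9}{4}) = \left(-1\right) \left(- \frac{1}{4}\right) = \frac{1}{4}$)
$P{\left(I,U \right)} = 0$
$\frac{P{\left(108 - 52,a{\left(-5,4 \right)} \right)}}{68383} = \frac{0}{68383} = 0 \cdot \frac{1}{68383} = 0$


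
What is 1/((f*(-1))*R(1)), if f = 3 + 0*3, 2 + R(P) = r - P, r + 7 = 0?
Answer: 1/30 ≈ 0.033333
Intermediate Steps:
r = -7 (r = -7 + 0 = -7)
R(P) = -9 - P (R(P) = -2 + (-7 - P) = -9 - P)
f = 3 (f = 3 + 0 = 3)
1/((f*(-1))*R(1)) = 1/((3*(-1))*(-9 - 1*1)) = 1/(-3*(-9 - 1)) = 1/(-3*(-10)) = 1/30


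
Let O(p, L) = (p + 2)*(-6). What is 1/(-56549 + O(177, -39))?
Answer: -1/57623 ≈ -1.7354e-5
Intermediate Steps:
O(p, L) = -12 - 6*p (O(p, L) = (2 + p)*(-6) = -12 - 6*p)
1/(-56549 + O(177, -39)) = 1/(-56549 + (-12 - 6*177)) = 1/(-56549 + (-12 - 1062)) = 1/(-56549 - 1074) = 1/(-57623) = -1/57623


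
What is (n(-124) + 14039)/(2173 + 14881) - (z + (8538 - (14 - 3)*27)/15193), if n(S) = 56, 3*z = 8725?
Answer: -2260439096987/777304266 ≈ -2908.1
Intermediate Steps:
z = 8725/3 (z = (⅓)*8725 = 8725/3 ≈ 2908.3)
(n(-124) + 14039)/(2173 + 14881) - (z + (8538 - (14 - 3)*27)/15193) = (56 + 14039)/(2173 + 14881) - (8725/3 + (8538 - (14 - 3)*27)/15193) = 14095/17054 - (8725/3 + (8538 - 11*27)*(1/15193)) = 14095*(1/17054) - (8725/3 + (8538 - 1*297)*(1/15193)) = 14095/17054 - (8725/3 + (8538 - 297)*(1/15193)) = 14095/17054 - (8725/3 + 8241*(1/15193)) = 14095/17054 - (8725/3 + 8241/15193) = 14095/17054 - 1*132583648/45579 = 14095/17054 - 132583648/45579 = -2260439096987/777304266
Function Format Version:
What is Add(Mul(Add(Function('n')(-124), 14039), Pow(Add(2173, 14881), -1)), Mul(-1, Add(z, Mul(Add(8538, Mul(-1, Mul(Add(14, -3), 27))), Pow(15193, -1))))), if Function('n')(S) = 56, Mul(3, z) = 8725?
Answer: Rational(-2260439096987, 777304266) ≈ -2908.1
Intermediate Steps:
z = Rational(8725, 3) (z = Mul(Rational(1, 3), 8725) = Rational(8725, 3) ≈ 2908.3)
Add(Mul(Add(Function('n')(-124), 14039), Pow(Add(2173, 14881), -1)), Mul(-1, Add(z, Mul(Add(8538, Mul(-1, Mul(Add(14, -3), 27))), Pow(15193, -1))))) = Add(Mul(Add(56, 14039), Pow(Add(2173, 14881), -1)), Mul(-1, Add(Rational(8725, 3), Mul(Add(8538, Mul(-1, Mul(Add(14, -3), 27))), Pow(15193, -1))))) = Add(Mul(14095, Pow(17054, -1)), Mul(-1, Add(Rational(8725, 3), Mul(Add(8538, Mul(-1, Mul(11, 27))), Rational(1, 15193))))) = Add(Mul(14095, Rational(1, 17054)), Mul(-1, Add(Rational(8725, 3), Mul(Add(8538, Mul(-1, 297)), Rational(1, 15193))))) = Add(Rational(14095, 17054), Mul(-1, Add(Rational(8725, 3), Mul(Add(8538, -297), Rational(1, 15193))))) = Add(Rational(14095, 17054), Mul(-1, Add(Rational(8725, 3), Mul(8241, Rational(1, 15193))))) = Add(Rational(14095, 17054), Mul(-1, Add(Rational(8725, 3), Rational(8241, 15193)))) = Add(Rational(14095, 17054), Mul(-1, Rational(132583648, 45579))) = Add(Rational(14095, 17054), Rational(-132583648, 45579)) = Rational(-2260439096987, 777304266)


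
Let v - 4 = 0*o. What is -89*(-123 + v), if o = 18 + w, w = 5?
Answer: 10591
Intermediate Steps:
o = 23 (o = 18 + 5 = 23)
v = 4 (v = 4 + 0*23 = 4 + 0 = 4)
-89*(-123 + v) = -89*(-123 + 4) = -89*(-119) = 10591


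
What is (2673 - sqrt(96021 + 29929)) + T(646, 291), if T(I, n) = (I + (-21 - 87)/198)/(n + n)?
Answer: 8559823/3201 - 5*sqrt(5038) ≈ 2319.2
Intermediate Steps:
T(I, n) = (-6/11 + I)/(2*n) (T(I, n) = (I - 108*1/198)/((2*n)) = (I - 6/11)*(1/(2*n)) = (-6/11 + I)*(1/(2*n)) = (-6/11 + I)/(2*n))
(2673 - sqrt(96021 + 29929)) + T(646, 291) = (2673 - sqrt(96021 + 29929)) + (1/22)*(-6 + 11*646)/291 = (2673 - sqrt(125950)) + (1/22)*(1/291)*(-6 + 7106) = (2673 - 5*sqrt(5038)) + (1/22)*(1/291)*7100 = (2673 - 5*sqrt(5038)) + 3550/3201 = 8559823/3201 - 5*sqrt(5038)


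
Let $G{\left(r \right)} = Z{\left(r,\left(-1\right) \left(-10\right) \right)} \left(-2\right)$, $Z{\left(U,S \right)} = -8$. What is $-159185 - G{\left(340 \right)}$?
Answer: $-159201$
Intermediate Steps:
$G{\left(r \right)} = 16$ ($G{\left(r \right)} = \left(-8\right) \left(-2\right) = 16$)
$-159185 - G{\left(340 \right)} = -159185 - 16 = -159201$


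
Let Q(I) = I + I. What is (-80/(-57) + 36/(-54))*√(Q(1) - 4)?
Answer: 14*I*√2/19 ≈ 1.0421*I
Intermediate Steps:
Q(I) = 2*I
(-80/(-57) + 36/(-54))*√(Q(1) - 4) = (-80/(-57) + 36/(-54))*√(2*1 - 4) = (-80*(-1/57) + 36*(-1/54))*√(2 - 4) = (80/57 - ⅔)*√(-2) = 14*(I*√2)/19 = 14*I*√2/19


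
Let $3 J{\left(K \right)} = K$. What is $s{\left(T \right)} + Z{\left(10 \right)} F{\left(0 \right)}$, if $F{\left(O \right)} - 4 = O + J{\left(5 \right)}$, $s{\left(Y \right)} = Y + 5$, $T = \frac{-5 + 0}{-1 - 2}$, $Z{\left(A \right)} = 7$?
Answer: $\frac{139}{3} \approx 46.333$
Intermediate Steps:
$J{\left(K \right)} = \frac{K}{3}$
$T = \frac{5}{3}$ ($T = - \frac{5}{-3} = \left(-5\right) \left(- \frac{1}{3}\right) = \frac{5}{3} \approx 1.6667$)
$s{\left(Y \right)} = 5 + Y$
$F{\left(O \right)} = \frac{17}{3} + O$ ($F{\left(O \right)} = 4 + \left(O + \frac{1}{3} \cdot 5\right) = 4 + \left(O + \frac{5}{3}\right) = 4 + \left(\frac{5}{3} + O\right) = \frac{17}{3} + O$)
$s{\left(T \right)} + Z{\left(10 \right)} F{\left(0 \right)} = \left(5 + \frac{5}{3}\right) + 7 \left(\frac{17}{3} + 0\right) = \frac{20}{3} + 7 \cdot \frac{17}{3} = \frac{20}{3} + \frac{119}{3} = \frac{139}{3}$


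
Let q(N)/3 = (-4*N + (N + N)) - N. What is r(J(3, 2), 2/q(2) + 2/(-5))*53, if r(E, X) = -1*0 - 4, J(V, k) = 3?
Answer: -212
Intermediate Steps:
q(N) = -9*N (q(N) = 3*((-4*N + (N + N)) - N) = 3*((-4*N + 2*N) - N) = 3*(-2*N - N) = 3*(-3*N) = -9*N)
r(E, X) = -4 (r(E, X) = 0 - 4 = -4)
r(J(3, 2), 2/q(2) + 2/(-5))*53 = -4*53 = -212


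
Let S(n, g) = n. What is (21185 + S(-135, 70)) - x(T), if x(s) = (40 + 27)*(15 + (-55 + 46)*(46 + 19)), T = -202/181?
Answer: 59240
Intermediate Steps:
T = -202/181 (T = -202*1/181 = -202/181 ≈ -1.1160)
x(s) = -38190 (x(s) = 67*(15 - 9*65) = 67*(15 - 585) = 67*(-570) = -38190)
(21185 + S(-135, 70)) - x(T) = (21185 - 135) - 1*(-38190) = 21050 + 38190 = 59240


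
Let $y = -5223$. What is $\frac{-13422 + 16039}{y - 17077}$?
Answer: $- \frac{2617}{22300} \approx -0.11735$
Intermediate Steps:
$\frac{-13422 + 16039}{y - 17077} = \frac{-13422 + 16039}{-5223 - 17077} = \frac{2617}{-22300} = 2617 \left(- \frac{1}{22300}\right) = - \frac{2617}{22300}$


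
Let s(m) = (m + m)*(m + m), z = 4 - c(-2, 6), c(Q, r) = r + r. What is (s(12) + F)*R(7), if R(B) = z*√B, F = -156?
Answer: -3360*√7 ≈ -8889.7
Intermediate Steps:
c(Q, r) = 2*r
z = -8 (z = 4 - 2*6 = 4 - 1*12 = 4 - 12 = -8)
s(m) = 4*m² (s(m) = (2*m)*(2*m) = 4*m²)
R(B) = -8*√B
(s(12) + F)*R(7) = (4*12² - 156)*(-8*√7) = (4*144 - 156)*(-8*√7) = (576 - 156)*(-8*√7) = 420*(-8*√7) = -3360*√7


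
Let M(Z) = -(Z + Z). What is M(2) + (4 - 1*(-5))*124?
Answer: 1112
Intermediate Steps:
M(Z) = -2*Z
M(2) + (4 - 1*(-5))*124 = -2*2 + (4 - 1*(-5))*124 = -4 + (4 + 5)*124 = -4 + 9*124 = -4 + 1116 = 1112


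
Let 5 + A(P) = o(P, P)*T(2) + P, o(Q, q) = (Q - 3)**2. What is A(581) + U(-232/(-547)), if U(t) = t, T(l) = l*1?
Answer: 365803200/547 ≈ 6.6874e+5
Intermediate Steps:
T(l) = l
o(Q, q) = (-3 + Q)**2
A(P) = -5 + P + 2*(-3 + P)**2 (A(P) = -5 + ((-3 + P)**2*2 + P) = -5 + (2*(-3 + P)**2 + P) = -5 + (P + 2*(-3 + P)**2) = -5 + P + 2*(-3 + P)**2)
A(581) + U(-232/(-547)) = (-5 + 581 + 2*(-3 + 581)**2) - 232/(-547) = (-5 + 581 + 2*578**2) - 232*(-1/547) = (-5 + 581 + 2*334084) + 232/547 = (-5 + 581 + 668168) + 232/547 = 668744 + 232/547 = 365803200/547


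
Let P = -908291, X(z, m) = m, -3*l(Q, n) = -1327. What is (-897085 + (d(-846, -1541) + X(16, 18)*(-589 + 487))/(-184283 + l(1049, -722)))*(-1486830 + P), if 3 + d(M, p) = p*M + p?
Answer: 16013844201452552/7453 ≈ 2.1486e+12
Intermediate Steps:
l(Q, n) = 1327/3 (l(Q, n) = -1/3*(-1327) = 1327/3)
d(M, p) = -3 + p + M*p (d(M, p) = -3 + (p*M + p) = -3 + (M*p + p) = -3 + (p + M*p) = -3 + p + M*p)
(-897085 + (d(-846, -1541) + X(16, 18)*(-589 + 487))/(-184283 + l(1049, -722)))*(-1486830 + P) = (-897085 + ((-3 - 1541 - 846*(-1541)) + 18*(-589 + 487))/(-184283 + 1327/3))*(-1486830 - 908291) = (-897085 + ((-3 - 1541 + 1303686) + 18*(-102))/(-551522/3))*(-2395121) = (-897085 + (1302142 - 1836)*(-3/551522))*(-2395121) = (-897085 + 1300306*(-3/551522))*(-2395121) = (-897085 - 1950459/275761)*(-2395121) = -247383007144/275761*(-2395121) = 16013844201452552/7453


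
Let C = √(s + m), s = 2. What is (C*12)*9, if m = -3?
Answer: 108*I ≈ 108.0*I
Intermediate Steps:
C = I (C = √(2 - 3) = √(-1) = I ≈ 1.0*I)
(C*12)*9 = (I*12)*9 = (12*I)*9 = 108*I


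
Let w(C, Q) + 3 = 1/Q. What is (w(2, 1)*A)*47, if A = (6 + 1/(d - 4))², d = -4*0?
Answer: -24863/8 ≈ -3107.9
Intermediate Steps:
d = 0
w(C, Q) = -3 + 1/Q
A = 529/16 (A = (6 + 1/(0 - 4))² = (6 + 1/(-4))² = (6 - ¼)² = (23/4)² = 529/16 ≈ 33.063)
(w(2, 1)*A)*47 = ((-3 + 1/1)*(529/16))*47 = ((-3 + 1)*(529/16))*47 = -2*529/16*47 = -529/8*47 = -24863/8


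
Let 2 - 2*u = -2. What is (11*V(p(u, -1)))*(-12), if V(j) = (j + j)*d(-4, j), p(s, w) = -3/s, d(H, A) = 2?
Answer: 792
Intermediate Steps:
u = 2 (u = 1 - ½*(-2) = 1 + 1 = 2)
V(j) = 4*j (V(j) = (j + j)*2 = (2*j)*2 = 4*j)
(11*V(p(u, -1)))*(-12) = (11*(4*(-3/2)))*(-12) = (11*(-6))*(-12) = -66*(-12) = 792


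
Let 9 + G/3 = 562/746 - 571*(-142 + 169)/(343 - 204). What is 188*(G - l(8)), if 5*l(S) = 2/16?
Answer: -34846949009/518470 ≈ -67211.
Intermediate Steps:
l(S) = 1/40 (l(S) = (2/16)/5 = (2*(1/16))/5 = (1/5)*(1/8) = 1/40)
G = -18534315/51847 (G = -27 + 3*(562/746 - 571*(-142 + 169)/(343 - 204)) = -27 + 3*(562*(1/746) - 571/(139/27)) = -27 + 3*(281/373 - 571/(139*(1/27))) = -27 + 3*(281/373 - 571/139/27) = -27 + 3*(281/373 - 571*27/139) = -27 + 3*(281/373 - 15417/139) = -27 + 3*(-5711482/51847) = -27 - 17134446/51847 = -18534315/51847 ≈ -357.48)
188*(G - l(8)) = 188*(-18534315/51847 - 1*1/40) = 188*(-18534315/51847 - 1/40) = 188*(-741424447/2073880) = -34846949009/518470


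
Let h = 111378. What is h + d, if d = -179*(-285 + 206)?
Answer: 125519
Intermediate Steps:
d = 14141 (d = -179*(-79) = 14141)
h + d = 111378 + 14141 = 125519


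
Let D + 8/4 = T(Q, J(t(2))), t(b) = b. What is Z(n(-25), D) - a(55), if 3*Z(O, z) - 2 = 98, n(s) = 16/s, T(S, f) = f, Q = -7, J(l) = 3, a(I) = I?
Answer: -65/3 ≈ -21.667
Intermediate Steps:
D = 1 (D = -2 + 3 = 1)
Z(O, z) = 100/3 (Z(O, z) = ⅔ + (⅓)*98 = ⅔ + 98/3 = 100/3)
Z(n(-25), D) - a(55) = 100/3 - 1*55 = 100/3 - 55 = -65/3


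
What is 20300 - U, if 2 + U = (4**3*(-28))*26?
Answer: 66894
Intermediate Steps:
U = -46594 (U = -2 + (4**3*(-28))*26 = -2 + (64*(-28))*26 = -2 - 1792*26 = -2 - 46592 = -46594)
20300 - U = 20300 - 1*(-46594) = 20300 + 46594 = 66894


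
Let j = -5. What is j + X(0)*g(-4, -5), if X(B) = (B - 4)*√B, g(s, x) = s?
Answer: -5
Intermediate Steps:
X(B) = √B*(-4 + B) (X(B) = (-4 + B)*√B = √B*(-4 + B))
j + X(0)*g(-4, -5) = -5 + (√0*(-4 + 0))*(-4) = -5 + (0*(-4))*(-4) = -5 + 0*(-4) = -5 + 0 = -5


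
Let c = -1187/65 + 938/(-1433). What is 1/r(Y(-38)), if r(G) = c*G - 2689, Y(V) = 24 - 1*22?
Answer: -93145/253990787 ≈ -0.00036673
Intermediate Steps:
c = -1761941/93145 (c = -1187*1/65 + 938*(-1/1433) = -1187/65 - 938/1433 = -1761941/93145 ≈ -18.916)
Y(V) = 2 (Y(V) = 24 - 22 = 2)
r(G) = -2689 - 1761941*G/93145 (r(G) = -1761941*G/93145 - 2689 = -2689 - 1761941*G/93145)
1/r(Y(-38)) = 1/(-2689 - 1761941/93145*2) = 1/(-2689 - 3523882/93145) = 1/(-253990787/93145) = -93145/253990787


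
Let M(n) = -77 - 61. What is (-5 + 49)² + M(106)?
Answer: 1798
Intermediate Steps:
M(n) = -138
(-5 + 49)² + M(106) = (-5 + 49)² - 138 = 44² - 138 = 1936 - 138 = 1798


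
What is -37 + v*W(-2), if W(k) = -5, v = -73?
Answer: 328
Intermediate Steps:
-37 + v*W(-2) = -37 - 73*(-5) = -37 + 365 = 328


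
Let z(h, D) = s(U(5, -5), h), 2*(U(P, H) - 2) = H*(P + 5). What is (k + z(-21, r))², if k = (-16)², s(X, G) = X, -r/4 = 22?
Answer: 54289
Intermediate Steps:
r = -88 (r = -4*22 = -88)
U(P, H) = 2 + H*(5 + P)/2 (U(P, H) = 2 + (H*(P + 5))/2 = 2 + (H*(5 + P))/2 = 2 + H*(5 + P)/2)
z(h, D) = -23 (z(h, D) = 2 + (5/2)*(-5) + (½)*(-5)*5 = 2 - 25/2 - 25/2 = -23)
k = 256
(k + z(-21, r))² = (256 - 23)² = 233² = 54289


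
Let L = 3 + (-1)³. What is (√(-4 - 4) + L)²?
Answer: -4 + 8*I*√2 ≈ -4.0 + 11.314*I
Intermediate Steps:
L = 2 (L = 3 - 1 = 2)
(√(-4 - 4) + L)² = (√(-4 - 4) + 2)² = (√(-8) + 2)² = (2*I*√2 + 2)² = (2 + 2*I*√2)²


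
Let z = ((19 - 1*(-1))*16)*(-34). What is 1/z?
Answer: -1/10880 ≈ -9.1912e-5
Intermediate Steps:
z = -10880 (z = ((19 + 1)*16)*(-34) = (20*16)*(-34) = 320*(-34) = -10880)
1/z = 1/(-10880) = -1/10880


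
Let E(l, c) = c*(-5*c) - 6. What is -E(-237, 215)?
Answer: 231131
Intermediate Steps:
E(l, c) = -6 - 5*c**2 (E(l, c) = -5*c**2 - 6 = -6 - 5*c**2)
-E(-237, 215) = -(-6 - 5*215**2) = -(-6 - 5*46225) = -(-6 - 231125) = -1*(-231131) = 231131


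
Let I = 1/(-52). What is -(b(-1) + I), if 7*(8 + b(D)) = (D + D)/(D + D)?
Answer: 2867/364 ≈ 7.8764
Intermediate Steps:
I = -1/52 ≈ -0.019231
b(D) = -55/7 (b(D) = -8 + ((D + D)/(D + D))/7 = -8 + ((2*D)/((2*D)))/7 = -8 + ((2*D)*(1/(2*D)))/7 = -8 + (⅐)*1 = -8 + ⅐ = -55/7)
-(b(-1) + I) = -(-55/7 - 1/52) = -1*(-2867/364) = 2867/364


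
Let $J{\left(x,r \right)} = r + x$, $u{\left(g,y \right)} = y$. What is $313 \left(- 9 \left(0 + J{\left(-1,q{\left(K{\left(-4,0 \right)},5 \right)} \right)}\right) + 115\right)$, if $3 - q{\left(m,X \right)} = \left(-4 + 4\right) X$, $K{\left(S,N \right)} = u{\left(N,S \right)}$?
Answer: $30361$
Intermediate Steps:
$K{\left(S,N \right)} = S$
$q{\left(m,X \right)} = 3$ ($q{\left(m,X \right)} = 3 - \left(-4 + 4\right) X = 3 - 0 X = 3 - 0 = 3 + 0 = 3$)
$313 \left(- 9 \left(0 + J{\left(-1,q{\left(K{\left(-4,0 \right)},5 \right)} \right)}\right) + 115\right) = 313 \left(- 9 \left(0 + \left(3 - 1\right)\right) + 115\right) = 313 \left(- 9 \left(0 + 2\right) + 115\right) = 313 \left(\left(-9\right) 2 + 115\right) = 313 \left(-18 + 115\right) = 313 \cdot 97 = 30361$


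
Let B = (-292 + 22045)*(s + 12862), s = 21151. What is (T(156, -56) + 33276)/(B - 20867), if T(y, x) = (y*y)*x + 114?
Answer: -94959/52847423 ≈ -0.0017969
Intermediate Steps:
B = 739884789 (B = (-292 + 22045)*(21151 + 12862) = 21753*34013 = 739884789)
T(y, x) = 114 + x*y**2 (T(y, x) = y**2*x + 114 = x*y**2 + 114 = 114 + x*y**2)
(T(156, -56) + 33276)/(B - 20867) = ((114 - 56*156**2) + 33276)/(739884789 - 20867) = ((114 - 56*24336) + 33276)/739863922 = ((114 - 1362816) + 33276)*(1/739863922) = (-1362702 + 33276)*(1/739863922) = -1329426*1/739863922 = -94959/52847423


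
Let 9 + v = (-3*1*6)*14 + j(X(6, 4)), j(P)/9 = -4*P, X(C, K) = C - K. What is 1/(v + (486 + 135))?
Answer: 1/288 ≈ 0.0034722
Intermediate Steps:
j(P) = -36*P (j(P) = 9*(-4*P) = -36*P)
v = -333 (v = -9 + ((-3*1*6)*14 - 36*(6 - 1*4)) = -9 + (-3*6*14 - 36*(6 - 4)) = -9 + (-18*14 - 36*2) = -9 + (-252 - 72) = -9 - 324 = -333)
1/(v + (486 + 135)) = 1/(-333 + (486 + 135)) = 1/(-333 + 621) = 1/288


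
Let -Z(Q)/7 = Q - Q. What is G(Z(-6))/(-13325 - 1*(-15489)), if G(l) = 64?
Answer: 16/541 ≈ 0.029575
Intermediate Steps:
Z(Q) = 0 (Z(Q) = -7*(Q - Q) = -7*0 = 0)
G(Z(-6))/(-13325 - 1*(-15489)) = 64/(-13325 - 1*(-15489)) = 64/(-13325 + 15489) = 64/2164 = 64*(1/2164) = 16/541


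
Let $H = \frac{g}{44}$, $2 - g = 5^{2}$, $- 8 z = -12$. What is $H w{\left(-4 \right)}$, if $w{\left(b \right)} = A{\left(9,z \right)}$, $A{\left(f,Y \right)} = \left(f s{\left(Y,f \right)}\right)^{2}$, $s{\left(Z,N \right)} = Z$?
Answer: $- \frac{16767}{176} \approx -95.267$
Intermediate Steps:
$z = \frac{3}{2}$ ($z = \left(- \frac{1}{8}\right) \left(-12\right) = \frac{3}{2} \approx 1.5$)
$g = -23$ ($g = 2 - 5^{2} = 2 - 25 = -23$)
$H = - \frac{23}{44} \approx -0.52273$
$A{\left(f,Y \right)} = Y^{2} f^{2}$ ($A{\left(f,Y \right)} = \left(f Y\right)^{2} = \left(Y f\right)^{2} = Y^{2} f^{2}$)
$w{\left(b \right)} = \frac{729}{4}$ ($w{\left(b \right)} = \left(\frac{3}{2}\right)^{2} \cdot 9^{2} = \frac{9}{4} \cdot 81 = \frac{729}{4}$)
$H w{\left(-4 \right)} = \left(- \frac{23}{44}\right) \frac{729}{4} = - \frac{16767}{176}$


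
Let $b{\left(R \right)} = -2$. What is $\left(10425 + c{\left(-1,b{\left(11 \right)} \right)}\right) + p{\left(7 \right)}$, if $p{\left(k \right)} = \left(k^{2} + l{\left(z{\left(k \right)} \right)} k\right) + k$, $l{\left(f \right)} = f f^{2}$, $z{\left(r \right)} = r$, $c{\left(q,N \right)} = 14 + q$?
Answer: $12895$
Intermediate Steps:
$l{\left(f \right)} = f^{3}$
$p{\left(k \right)} = k + k^{2} + k^{4}$ ($p{\left(k \right)} = \left(k^{2} + k^{3} k\right) + k = \left(k^{2} + k^{4}\right) + k = k + k^{2} + k^{4}$)
$\left(10425 + c{\left(-1,b{\left(11 \right)} \right)}\right) + p{\left(7 \right)} = \left(10425 + \left(14 - 1\right)\right) + 7 \left(1 + 7 + 7^{3}\right) = \left(10425 + 13\right) + 7 \left(1 + 7 + 343\right) = 10438 + 7 \cdot 351 = 10438 + 2457 = 12895$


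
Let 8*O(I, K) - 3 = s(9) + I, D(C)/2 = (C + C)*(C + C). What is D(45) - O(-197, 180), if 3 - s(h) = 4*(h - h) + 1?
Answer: 16224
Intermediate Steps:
s(h) = 2 (s(h) = 3 - (4*(h - h) + 1) = 3 - (4*0 + 1) = 3 - (0 + 1) = 3 - 1*1 = 3 - 1 = 2)
D(C) = 8*C**2 (D(C) = 2*((C + C)*(C + C)) = 2*((2*C)*(2*C)) = 2*(4*C**2) = 8*C**2)
O(I, K) = 5/8 + I/8 (O(I, K) = 3/8 + (2 + I)/8 = 3/8 + (1/4 + I/8) = 5/8 + I/8)
D(45) - O(-197, 180) = 8*45**2 - (5/8 + (1/8)*(-197)) = 8*2025 - (5/8 - 197/8) = 16200 - 1*(-24) = 16200 + 24 = 16224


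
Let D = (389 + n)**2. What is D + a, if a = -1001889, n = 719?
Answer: 225775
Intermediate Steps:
D = 1227664 (D = (389 + 719)**2 = 1108**2 = 1227664)
D + a = 1227664 - 1001889 = 225775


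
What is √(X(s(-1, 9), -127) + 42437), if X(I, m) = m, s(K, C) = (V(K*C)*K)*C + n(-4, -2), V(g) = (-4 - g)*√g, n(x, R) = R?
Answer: √42310 ≈ 205.69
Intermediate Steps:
V(g) = √g*(-4 - g)
s(K, C) = -2 + C*K*√(C*K)*(-4 - C*K) (s(K, C) = ((√(K*C)*(-4 - K*C))*K)*C - 2 = ((√(C*K)*(-4 - C*K))*K)*C - 2 = (K*√(C*K)*(-4 - C*K))*C - 2 = C*K*√(C*K)*(-4 - C*K) - 2 = -2 + C*K*√(C*K)*(-4 - C*K))
√(X(s(-1, 9), -127) + 42437) = √(-127 + 42437) = √42310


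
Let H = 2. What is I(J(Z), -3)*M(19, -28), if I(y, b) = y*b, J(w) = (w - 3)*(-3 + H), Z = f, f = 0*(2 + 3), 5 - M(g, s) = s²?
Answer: 7011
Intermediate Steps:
M(g, s) = 5 - s²
f = 0 (f = 0*5 = 0)
Z = 0
J(w) = 3 - w (J(w) = (w - 3)*(-3 + 2) = (-3 + w)*(-1) = 3 - w)
I(y, b) = b*y
I(J(Z), -3)*M(19, -28) = (-3*(3 - 1*0))*(5 - 1*(-28)²) = (-3*(3 + 0))*(5 - 1*784) = (-3*3)*(5 - 784) = -9*(-779) = 7011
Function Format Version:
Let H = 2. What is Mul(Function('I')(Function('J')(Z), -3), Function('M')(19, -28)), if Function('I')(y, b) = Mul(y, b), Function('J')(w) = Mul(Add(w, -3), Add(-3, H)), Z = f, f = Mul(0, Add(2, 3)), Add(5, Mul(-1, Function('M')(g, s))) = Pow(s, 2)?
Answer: 7011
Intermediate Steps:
Function('M')(g, s) = Add(5, Mul(-1, Pow(s, 2)))
f = 0 (f = Mul(0, 5) = 0)
Z = 0
Function('J')(w) = Add(3, Mul(-1, w)) (Function('J')(w) = Mul(Add(w, -3), Add(-3, 2)) = Mul(Add(-3, w), -1) = Add(3, Mul(-1, w)))
Function('I')(y, b) = Mul(b, y)
Mul(Function('I')(Function('J')(Z), -3), Function('M')(19, -28)) = Mul(Mul(-3, Add(3, Mul(-1, 0))), Add(5, Mul(-1, Pow(-28, 2)))) = Mul(Mul(-3, Add(3, 0)), Add(5, Mul(-1, 784))) = Mul(Mul(-3, 3), Add(5, -784)) = Mul(-9, -779) = 7011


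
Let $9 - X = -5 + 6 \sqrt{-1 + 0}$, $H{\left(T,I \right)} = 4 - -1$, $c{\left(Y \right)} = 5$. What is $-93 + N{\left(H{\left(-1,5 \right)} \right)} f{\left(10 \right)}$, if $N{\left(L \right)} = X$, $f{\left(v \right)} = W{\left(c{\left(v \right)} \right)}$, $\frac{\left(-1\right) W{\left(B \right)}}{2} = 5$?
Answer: $-233 + 60 i \approx -233.0 + 60.0 i$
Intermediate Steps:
$W{\left(B \right)} = -10$ ($W{\left(B \right)} = \left(-2\right) 5 = -10$)
$H{\left(T,I \right)} = 5$ ($H{\left(T,I \right)} = 4 + 1 = 5$)
$f{\left(v \right)} = -10$
$X = 14 - 6 i$ ($X = 9 - \left(-5 + 6 \sqrt{-1 + 0}\right) = 9 - \left(-5 + 6 \sqrt{-1}\right) = 9 - \left(-5 + 6 i\right) = 9 + \left(5 - 6 i\right) = 14 - 6 i \approx 14.0 - 6.0 i$)
$N{\left(L \right)} = 14 - 6 i$
$-93 + N{\left(H{\left(-1,5 \right)} \right)} f{\left(10 \right)} = -93 + \left(14 - 6 i\right) \left(-10\right) = -93 - \left(140 - 60 i\right) = -233 + 60 i$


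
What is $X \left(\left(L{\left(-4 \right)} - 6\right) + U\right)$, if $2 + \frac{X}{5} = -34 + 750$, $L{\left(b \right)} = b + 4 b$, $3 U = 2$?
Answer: $-90440$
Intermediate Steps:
$U = \frac{2}{3}$ ($U = \frac{1}{3} \cdot 2 = \frac{2}{3} \approx 0.66667$)
$L{\left(b \right)} = 5 b$
$X = 3570$ ($X = -10 + 5 \left(-34 + 750\right) = -10 + 5 \cdot 716 = -10 + 3580 = 3570$)
$X \left(\left(L{\left(-4 \right)} - 6\right) + U\right) = 3570 \left(\left(5 \left(-4\right) - 6\right) + \frac{2}{3}\right) = 3570 \left(\left(-20 - 6\right) + \frac{2}{3}\right) = 3570 \left(-26 + \frac{2}{3}\right) = 3570 \left(- \frac{76}{3}\right) = -90440$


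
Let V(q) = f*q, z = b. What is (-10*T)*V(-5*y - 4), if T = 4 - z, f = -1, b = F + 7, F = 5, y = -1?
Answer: -80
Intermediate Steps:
b = 12 (b = 5 + 7 = 12)
z = 12
V(q) = -q
T = -8 (T = 4 - 1*12 = 4 - 12 = -8)
(-10*T)*V(-5*y - 4) = (-10*(-8))*(-(-5*(-1) - 4)) = 80*(-(5 - 4)) = 80*(-1*1) = 80*(-1) = -80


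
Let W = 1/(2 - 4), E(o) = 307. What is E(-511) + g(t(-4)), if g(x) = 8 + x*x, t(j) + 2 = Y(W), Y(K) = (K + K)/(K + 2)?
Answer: 2899/9 ≈ 322.11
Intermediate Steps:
W = -½ (W = 1/(-2) = -½ ≈ -0.50000)
Y(K) = 2*K/(2 + K) (Y(K) = (2*K)/(2 + K) = 2*K/(2 + K))
t(j) = -8/3 (t(j) = -2 + 2*(-½)/(2 - ½) = -2 + 2*(-½)/(3/2) = -2 + 2*(-½)*(⅔) = -2 - ⅔ = -8/3)
g(x) = 8 + x²
E(-511) + g(t(-4)) = 307 + (8 + (-8/3)²) = 307 + (8 + 64/9) = 307 + 136/9 = 2899/9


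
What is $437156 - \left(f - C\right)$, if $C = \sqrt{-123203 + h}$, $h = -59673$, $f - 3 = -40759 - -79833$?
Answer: $398079 + 2 i \sqrt{45719} \approx 3.9808 \cdot 10^{5} + 427.64 i$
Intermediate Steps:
$f = 39077$ ($f = 3 - -39074 = 3 + \left(-40759 + 79833\right) = 3 + 39074 = 39077$)
$C = 2 i \sqrt{45719}$ ($C = \sqrt{-123203 - 59673} = \sqrt{-182876} = 2 i \sqrt{45719} \approx 427.64 i$)
$437156 - \left(f - C\right) = 437156 - \left(39077 - 2 i \sqrt{45719}\right) = 398079 + 2 i \sqrt{45719}$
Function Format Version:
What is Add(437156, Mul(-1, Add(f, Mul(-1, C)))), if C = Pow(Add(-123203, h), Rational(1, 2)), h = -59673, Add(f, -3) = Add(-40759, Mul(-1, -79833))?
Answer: Add(398079, Mul(2, I, Pow(45719, Rational(1, 2)))) ≈ Add(3.9808e+5, Mul(427.64, I))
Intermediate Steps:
f = 39077 (f = Add(3, Add(-40759, Mul(-1, -79833))) = Add(3, Add(-40759, 79833)) = Add(3, 39074) = 39077)
C = Mul(2, I, Pow(45719, Rational(1, 2))) (C = Pow(Add(-123203, -59673), Rational(1, 2)) = Pow(-182876, Rational(1, 2)) = Mul(2, I, Pow(45719, Rational(1, 2))) ≈ Mul(427.64, I))
Add(437156, Mul(-1, Add(f, Mul(-1, C)))) = Add(437156, Mul(-1, Add(39077, Mul(-1, Mul(2, I, Pow(45719, Rational(1, 2))))))) = Add(437156, Mul(-1, Add(39077, Mul(-2, I, Pow(45719, Rational(1, 2)))))) = Add(437156, Add(-39077, Mul(2, I, Pow(45719, Rational(1, 2))))) = Add(398079, Mul(2, I, Pow(45719, Rational(1, 2))))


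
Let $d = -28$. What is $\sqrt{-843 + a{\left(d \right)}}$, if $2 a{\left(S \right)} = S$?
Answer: $i \sqrt{857} \approx 29.275 i$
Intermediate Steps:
$a{\left(S \right)} = \frac{S}{2}$
$\sqrt{-843 + a{\left(d \right)}} = \sqrt{-843 + \frac{1}{2} \left(-28\right)} = \sqrt{-843 - 14} = \sqrt{-857} = i \sqrt{857}$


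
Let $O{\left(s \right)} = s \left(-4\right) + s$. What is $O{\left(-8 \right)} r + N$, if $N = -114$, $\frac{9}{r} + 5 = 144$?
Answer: $- \frac{15630}{139} \approx -112.45$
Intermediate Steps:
$r = \frac{9}{139}$ ($r = \frac{9}{-5 + 144} = \frac{9}{139} \approx 0.064748$)
$O{\left(s \right)} = - 3 s$ ($O{\left(s \right)} = - 4 s + s = - 3 s$)
$O{\left(-8 \right)} r + N = \left(-3\right) \left(-8\right) \frac{9}{139} - 114 = 24 \cdot \frac{9}{139} - 114 = \frac{216}{139} - 114 = - \frac{15630}{139}$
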